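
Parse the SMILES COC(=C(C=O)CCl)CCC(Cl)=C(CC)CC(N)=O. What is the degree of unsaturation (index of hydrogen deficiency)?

Degree of unsaturation = (number of rings) + (number of π bonds).
Ring closures in the SMILES: 0.
π bonds: 4 double bonds (each 1 DoU) → 4 DoU from unsaturation.
Total DoU = 0 + 4 = 4.

4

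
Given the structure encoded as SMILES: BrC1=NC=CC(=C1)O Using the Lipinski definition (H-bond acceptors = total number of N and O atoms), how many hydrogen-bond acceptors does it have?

N atoms: 1; O atoms: 1.
Lipinski HBA = 1 + 1 = 2.

2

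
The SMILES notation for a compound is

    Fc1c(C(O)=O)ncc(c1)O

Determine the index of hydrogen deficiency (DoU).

5

Molecular formula: C6H4FNO3.
DoU = (2C + 2 + N − H − X) / 2, where X is the halogen count and O/S are ignored.
    = (2·6 + 2 + 1 − 4 − 1) / 2 = 10 / 2 = 5.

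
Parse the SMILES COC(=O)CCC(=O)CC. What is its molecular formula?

C7H12O3

Walk through each heavy atom and fill implicit hydrogens from standard valence (C 4, N 3, O 2, S 2, halogen 1):
  atom 1: C, bond orders sum to 1 (valence 4) → 3 H
  atom 2: O, bond orders sum to 2 (valence 2) → 0 H
  atom 3: C, bond orders sum to 4 (valence 4) → 0 H
  atom 4: O, bond orders sum to 2 (valence 2) → 0 H
  atom 5: C, bond orders sum to 2 (valence 4) → 2 H
  atom 6: C, bond orders sum to 2 (valence 4) → 2 H
  atom 7: C, bond orders sum to 4 (valence 4) → 0 H
  atom 8: O, bond orders sum to 2 (valence 2) → 0 H
  atom 9: C, bond orders sum to 2 (valence 4) → 2 H
  atom 10: C, bond orders sum to 1 (valence 4) → 3 H
Totals → C:7, H:12, O:3.
In Hill order: C7H12O3.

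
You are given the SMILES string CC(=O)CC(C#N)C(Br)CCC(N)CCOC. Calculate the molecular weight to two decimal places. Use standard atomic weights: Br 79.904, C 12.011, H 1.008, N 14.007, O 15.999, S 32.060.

First, the molecular formula is C12H21BrN2O2 (counting implicit H from valence).
  Br: 1 × 79.904 = 79.904
  C: 12 × 12.011 = 144.132
  H: 21 × 1.008 = 21.168
  N: 2 × 14.007 = 28.014
  O: 2 × 15.999 = 31.998
Sum: 1×79.904 + 12×12.011 + 21×1.008 + 2×14.007 + 2×15.999 = 305.216 → 305.22 g/mol.

305.22 g/mol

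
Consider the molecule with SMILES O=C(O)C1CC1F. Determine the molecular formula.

Walk through each heavy atom and fill implicit hydrogens from standard valence (C 4, N 3, O 2, S 2, halogen 1):
  atom 1: O, bond orders sum to 2 (valence 2) → 0 H
  atom 2: C, bond orders sum to 4 (valence 4) → 0 H
  atom 3: O, bond orders sum to 1 (valence 2) → 1 H
  atom 4: C, bond orders sum to 3 (valence 4) → 1 H
  atom 5: C, bond orders sum to 2 (valence 4) → 2 H
  atom 6: C, bond orders sum to 3 (valence 4) → 1 H
  atom 7: F (halogen, monovalent) → 0 H
Totals → C:4, H:5, F:1, O:2.
In Hill order: C4H5FO2.

C4H5FO2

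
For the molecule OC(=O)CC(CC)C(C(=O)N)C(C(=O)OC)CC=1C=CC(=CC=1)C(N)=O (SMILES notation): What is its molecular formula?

C18H24N2O6

Walk through each heavy atom and fill implicit hydrogens from standard valence (C 4, N 3, O 2, S 2, halogen 1):
  atom 1: O, bond orders sum to 1 (valence 2) → 1 H
  atom 2: C, bond orders sum to 4 (valence 4) → 0 H
  atom 3: O, bond orders sum to 2 (valence 2) → 0 H
  atom 4: C, bond orders sum to 2 (valence 4) → 2 H
  atom 5: C, bond orders sum to 3 (valence 4) → 1 H
  atom 6: C, bond orders sum to 2 (valence 4) → 2 H
  atom 7: C, bond orders sum to 1 (valence 4) → 3 H
  atom 8: C, bond orders sum to 3 (valence 4) → 1 H
  atom 9: C, bond orders sum to 4 (valence 4) → 0 H
  atom 10: O, bond orders sum to 2 (valence 2) → 0 H
  atom 11: N, bond orders sum to 1 (valence 3) → 2 H
  atom 12: C, bond orders sum to 3 (valence 4) → 1 H
  atom 13: C, bond orders sum to 4 (valence 4) → 0 H
  atom 14: O, bond orders sum to 2 (valence 2) → 0 H
  atom 15: O, bond orders sum to 2 (valence 2) → 0 H
  atom 16: C, bond orders sum to 1 (valence 4) → 3 H
  atom 17: C, bond orders sum to 2 (valence 4) → 2 H
  atom 18: C, bond orders sum to 4 (valence 4) → 0 H
  atom 19: C, bond orders sum to 3 (valence 4) → 1 H
  atom 20: C, bond orders sum to 3 (valence 4) → 1 H
  atom 21: C, bond orders sum to 4 (valence 4) → 0 H
  atom 22: C, bond orders sum to 3 (valence 4) → 1 H
  atom 23: C, bond orders sum to 3 (valence 4) → 1 H
  atom 24: C, bond orders sum to 4 (valence 4) → 0 H
  atom 25: N, bond orders sum to 1 (valence 3) → 2 H
  atom 26: O, bond orders sum to 2 (valence 2) → 0 H
Totals → C:18, H:24, N:2, O:6.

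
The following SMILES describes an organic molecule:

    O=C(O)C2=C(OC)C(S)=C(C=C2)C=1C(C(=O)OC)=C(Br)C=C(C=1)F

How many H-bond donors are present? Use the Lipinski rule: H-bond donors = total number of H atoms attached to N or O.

1

Donors: find every N or O and count the H atoms it carries.
  atom 1 (O): bond orders sum to 2 → 0 H
  atom 3 (O): bond orders sum to 1 → 1 H
  atom 6 (O): bond orders sum to 2 → 0 H
  atom 16 (O): bond orders sum to 2 → 0 H
  atom 17 (O): bond orders sum to 2 → 0 H
Lipinski HBD = 1.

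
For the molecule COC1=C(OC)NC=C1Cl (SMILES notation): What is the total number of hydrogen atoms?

8

Walk through each heavy atom and fill implicit hydrogens from standard valence (C 4, N 3, O 2, S 2, halogen 1):
  atom 1: C, bond orders sum to 1 (valence 4) → 3 H
  atom 2: O, bond orders sum to 2 (valence 2) → 0 H
  atom 3: C, bond orders sum to 4 (valence 4) → 0 H
  atom 4: C, bond orders sum to 4 (valence 4) → 0 H
  atom 5: O, bond orders sum to 2 (valence 2) → 0 H
  atom 6: C, bond orders sum to 1 (valence 4) → 3 H
  atom 7: N, bond orders sum to 2 (valence 3) → 1 H
  atom 8: C, bond orders sum to 3 (valence 4) → 1 H
  atom 9: C, bond orders sum to 4 (valence 4) → 0 H
  atom 10: Cl (halogen, monovalent) → 0 H
Total hydrogens: 8.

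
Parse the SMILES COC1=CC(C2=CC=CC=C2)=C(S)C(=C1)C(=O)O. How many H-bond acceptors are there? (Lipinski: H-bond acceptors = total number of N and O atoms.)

3

N atoms: 0; O atoms: 3.
Lipinski HBA = 0 + 3 = 3.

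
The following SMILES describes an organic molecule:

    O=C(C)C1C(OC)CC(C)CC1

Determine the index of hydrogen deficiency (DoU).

2

Degree of unsaturation = (number of rings) + (number of π bonds).
Ring closures in the SMILES: 1.
π bonds: 1 double bond (each 1 DoU) → 1 DoU from unsaturation.
Total DoU = 1 + 1 = 2.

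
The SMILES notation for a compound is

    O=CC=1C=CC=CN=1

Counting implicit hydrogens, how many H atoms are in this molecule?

5

Walk through each heavy atom and fill implicit hydrogens from standard valence (C 4, N 3, O 2, S 2, halogen 1):
  atom 1: O, bond orders sum to 2 (valence 2) → 0 H
  atom 2: C, bond orders sum to 3 (valence 4) → 1 H
  atom 3: C, bond orders sum to 4 (valence 4) → 0 H
  atom 4: C, bond orders sum to 3 (valence 4) → 1 H
  atom 5: C, bond orders sum to 3 (valence 4) → 1 H
  atom 6: C, bond orders sum to 3 (valence 4) → 1 H
  atom 7: C, bond orders sum to 3 (valence 4) → 1 H
  atom 8: N, bond orders sum to 3 (valence 3) → 0 H
Total hydrogens: 5.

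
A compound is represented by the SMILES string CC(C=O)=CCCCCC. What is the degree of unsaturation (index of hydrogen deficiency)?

2

Degree of unsaturation = (number of rings) + (number of π bonds).
Ring closures in the SMILES: 0.
π bonds: 2 double bonds (each 1 DoU) → 2 DoU from unsaturation.
Total DoU = 0 + 2 = 2.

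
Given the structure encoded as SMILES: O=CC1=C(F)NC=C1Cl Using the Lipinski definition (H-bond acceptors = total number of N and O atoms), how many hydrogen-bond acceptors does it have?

2

N atoms: 1; O atoms: 1.
Lipinski HBA = 1 + 1 = 2.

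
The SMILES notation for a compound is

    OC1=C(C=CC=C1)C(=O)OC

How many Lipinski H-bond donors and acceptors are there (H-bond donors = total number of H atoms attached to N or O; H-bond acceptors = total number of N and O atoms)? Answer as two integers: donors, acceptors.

Donors: find every N or O and count the H atoms it carries.
  atom 1 (O): bond orders sum to 1 → 1 H
  atom 9 (O): bond orders sum to 2 → 0 H
  atom 10 (O): bond orders sum to 2 → 0 H
Lipinski HBD = 1.
Acceptors: N atoms = 0, O atoms = 3 → HBA = 3.

1, 3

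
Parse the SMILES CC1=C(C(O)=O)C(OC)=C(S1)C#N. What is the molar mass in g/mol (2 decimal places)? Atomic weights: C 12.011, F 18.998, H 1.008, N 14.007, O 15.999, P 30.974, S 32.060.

First, the molecular formula is C8H7NO3S (counting implicit H from valence).
  C: 8 × 12.011 = 96.088
  H: 7 × 1.008 = 7.056
  N: 1 × 14.007 = 14.007
  O: 3 × 15.999 = 47.997
  S: 1 × 32.060 = 32.060
Sum: 8×12.011 + 7×1.008 + 1×14.007 + 3×15.999 + 1×32.060 = 197.208 → 197.21 g/mol.

197.21 g/mol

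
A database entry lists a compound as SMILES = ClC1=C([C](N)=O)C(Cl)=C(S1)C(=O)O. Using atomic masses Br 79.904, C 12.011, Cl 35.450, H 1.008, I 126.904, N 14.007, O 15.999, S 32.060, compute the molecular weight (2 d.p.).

240.05 g/mol

First, the molecular formula is C6H3Cl2NO3S (counting implicit H from valence).
  C: 6 × 12.011 = 72.066
  Cl: 2 × 35.450 = 70.900
  H: 3 × 1.008 = 3.024
  N: 1 × 14.007 = 14.007
  O: 3 × 15.999 = 47.997
  S: 1 × 32.060 = 32.060
Sum: 6×12.011 + 2×35.450 + 3×1.008 + 1×14.007 + 3×15.999 + 1×32.060 = 240.054 → 240.05 g/mol.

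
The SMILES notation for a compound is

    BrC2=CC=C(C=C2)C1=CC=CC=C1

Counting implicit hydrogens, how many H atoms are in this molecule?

Walk through each heavy atom and fill implicit hydrogens from standard valence (C 4, N 3, O 2, S 2, halogen 1):
  atom 1: Br (halogen, monovalent) → 0 H
  atom 2: C, bond orders sum to 4 (valence 4) → 0 H
  atom 3: C, bond orders sum to 3 (valence 4) → 1 H
  atom 4: C, bond orders sum to 3 (valence 4) → 1 H
  atom 5: C, bond orders sum to 4 (valence 4) → 0 H
  atom 6: C, bond orders sum to 3 (valence 4) → 1 H
  atom 7: C, bond orders sum to 3 (valence 4) → 1 H
  atom 8: C, bond orders sum to 4 (valence 4) → 0 H
  atom 9: C, bond orders sum to 3 (valence 4) → 1 H
  atom 10: C, bond orders sum to 3 (valence 4) → 1 H
  atom 11: C, bond orders sum to 3 (valence 4) → 1 H
  atom 12: C, bond orders sum to 3 (valence 4) → 1 H
  atom 13: C, bond orders sum to 3 (valence 4) → 1 H
Total hydrogens: 9.

9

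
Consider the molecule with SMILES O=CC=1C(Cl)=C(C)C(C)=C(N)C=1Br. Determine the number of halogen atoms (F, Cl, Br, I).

Halogen atoms appear at heavy-atom positions 5, 13 (1×Br, 1×Cl).
Other groups present: 1 aldehyde, 1 primary amine.
Halogen count: 2.

2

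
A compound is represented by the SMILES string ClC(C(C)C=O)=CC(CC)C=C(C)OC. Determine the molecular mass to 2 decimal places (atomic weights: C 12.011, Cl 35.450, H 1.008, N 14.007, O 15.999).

230.73 g/mol

First, the molecular formula is C12H19ClO2 (counting implicit H from valence).
  C: 12 × 12.011 = 144.132
  Cl: 1 × 35.450 = 35.450
  H: 19 × 1.008 = 19.152
  O: 2 × 15.999 = 31.998
Sum: 12×12.011 + 1×35.450 + 19×1.008 + 2×15.999 = 230.732 → 230.73 g/mol.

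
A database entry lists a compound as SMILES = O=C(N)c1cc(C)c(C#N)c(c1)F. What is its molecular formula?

C9H7FN2O

Walk through each heavy atom and fill implicit hydrogens from standard valence (C 4, N 3, O 2, S 2, halogen 1); for lowercase aromatic atoms, an aromatic c carries 1 H when it has two neighbours and 0 H with three, and aromatic n carries 0 H:
  atom 1: O, bond orders sum to 2 (valence 2) → 0 H
  atom 2: C, bond orders sum to 4 (valence 4) → 0 H
  atom 3: N, bond orders sum to 1 (valence 3) → 2 H
  atom 4: aromatic c, 3 neighbours → 0 H
  atom 5: aromatic c, 2 neighbours → 1 H
  atom 6: aromatic c, 3 neighbours → 0 H
  atom 7: C, bond orders sum to 1 (valence 4) → 3 H
  atom 8: aromatic c, 3 neighbours → 0 H
  atom 9: C, bond orders sum to 4 (valence 4) → 0 H
  atom 10: N, bond orders sum to 3 (valence 3) → 0 H
  atom 11: aromatic c, 3 neighbours → 0 H
  atom 12: aromatic c, 2 neighbours → 1 H
  atom 13: F (halogen, monovalent) → 0 H
Totals → C:9, H:7, F:1, N:2, O:1.
In Hill order: C9H7FN2O.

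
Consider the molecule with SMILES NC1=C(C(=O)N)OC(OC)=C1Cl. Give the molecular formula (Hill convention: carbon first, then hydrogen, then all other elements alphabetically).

C6H7ClN2O3

Walk through each heavy atom and fill implicit hydrogens from standard valence (C 4, N 3, O 2, S 2, halogen 1):
  atom 1: N, bond orders sum to 1 (valence 3) → 2 H
  atom 2: C, bond orders sum to 4 (valence 4) → 0 H
  atom 3: C, bond orders sum to 4 (valence 4) → 0 H
  atom 4: C, bond orders sum to 4 (valence 4) → 0 H
  atom 5: O, bond orders sum to 2 (valence 2) → 0 H
  atom 6: N, bond orders sum to 1 (valence 3) → 2 H
  atom 7: O, bond orders sum to 2 (valence 2) → 0 H
  atom 8: C, bond orders sum to 4 (valence 4) → 0 H
  atom 9: O, bond orders sum to 2 (valence 2) → 0 H
  atom 10: C, bond orders sum to 1 (valence 4) → 3 H
  atom 11: C, bond orders sum to 4 (valence 4) → 0 H
  atom 12: Cl (halogen, monovalent) → 0 H
Totals → C:6, H:7, Cl:1, N:2, O:3.
In Hill order: C6H7ClN2O3.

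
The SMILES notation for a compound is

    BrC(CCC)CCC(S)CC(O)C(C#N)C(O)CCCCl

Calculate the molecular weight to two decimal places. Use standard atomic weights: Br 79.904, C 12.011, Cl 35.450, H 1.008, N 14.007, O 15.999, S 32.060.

First, the molecular formula is C15H27BrClNO2S (counting implicit H from valence).
  Br: 1 × 79.904 = 79.904
  C: 15 × 12.011 = 180.165
  Cl: 1 × 35.450 = 35.450
  H: 27 × 1.008 = 27.216
  N: 1 × 14.007 = 14.007
  O: 2 × 15.999 = 31.998
  S: 1 × 32.060 = 32.060
Sum: 1×79.904 + 15×12.011 + 1×35.450 + 27×1.008 + 1×14.007 + 2×15.999 + 1×32.060 = 400.800 → 400.80 g/mol.

400.80 g/mol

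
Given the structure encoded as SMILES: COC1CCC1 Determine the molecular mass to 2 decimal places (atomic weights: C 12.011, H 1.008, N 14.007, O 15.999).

86.13 g/mol

First, the molecular formula is C5H10O (counting implicit H from valence).
  C: 5 × 12.011 = 60.055
  H: 10 × 1.008 = 10.080
  O: 1 × 15.999 = 15.999
Sum: 5×12.011 + 10×1.008 + 1×15.999 = 86.134 → 86.13 g/mol.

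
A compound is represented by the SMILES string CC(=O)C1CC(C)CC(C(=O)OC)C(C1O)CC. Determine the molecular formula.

C14H24O4

Walk through each heavy atom and fill implicit hydrogens from standard valence (C 4, N 3, O 2, S 2, halogen 1):
  atom 1: C, bond orders sum to 1 (valence 4) → 3 H
  atom 2: C, bond orders sum to 4 (valence 4) → 0 H
  atom 3: O, bond orders sum to 2 (valence 2) → 0 H
  atom 4: C, bond orders sum to 3 (valence 4) → 1 H
  atom 5: C, bond orders sum to 2 (valence 4) → 2 H
  atom 6: C, bond orders sum to 3 (valence 4) → 1 H
  atom 7: C, bond orders sum to 1 (valence 4) → 3 H
  atom 8: C, bond orders sum to 2 (valence 4) → 2 H
  atom 9: C, bond orders sum to 3 (valence 4) → 1 H
  atom 10: C, bond orders sum to 4 (valence 4) → 0 H
  atom 11: O, bond orders sum to 2 (valence 2) → 0 H
  atom 12: O, bond orders sum to 2 (valence 2) → 0 H
  atom 13: C, bond orders sum to 1 (valence 4) → 3 H
  atom 14: C, bond orders sum to 3 (valence 4) → 1 H
  atom 15: C, bond orders sum to 3 (valence 4) → 1 H
  atom 16: O, bond orders sum to 1 (valence 2) → 1 H
  atom 17: C, bond orders sum to 2 (valence 4) → 2 H
  atom 18: C, bond orders sum to 1 (valence 4) → 3 H
Totals → C:14, H:24, O:4.
In Hill order: C14H24O4.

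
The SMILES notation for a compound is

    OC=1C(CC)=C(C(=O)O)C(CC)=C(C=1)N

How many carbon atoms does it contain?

Count every carbon token in the SMILES (each C, including those in ring-closure positions and inside branches).
Carbon count: 11.

11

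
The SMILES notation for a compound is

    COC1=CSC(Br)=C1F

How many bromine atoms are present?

1

Scan the SMILES for Br atoms (remember two-letter symbols like Cl and Br are single atoms).
Bromine count: 1.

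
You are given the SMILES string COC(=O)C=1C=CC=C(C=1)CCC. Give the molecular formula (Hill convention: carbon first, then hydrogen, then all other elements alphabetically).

C11H14O2

Walk through each heavy atom and fill implicit hydrogens from standard valence (C 4, N 3, O 2, S 2, halogen 1):
  atom 1: C, bond orders sum to 1 (valence 4) → 3 H
  atom 2: O, bond orders sum to 2 (valence 2) → 0 H
  atom 3: C, bond orders sum to 4 (valence 4) → 0 H
  atom 4: O, bond orders sum to 2 (valence 2) → 0 H
  atom 5: C, bond orders sum to 4 (valence 4) → 0 H
  atom 6: C, bond orders sum to 3 (valence 4) → 1 H
  atom 7: C, bond orders sum to 3 (valence 4) → 1 H
  atom 8: C, bond orders sum to 3 (valence 4) → 1 H
  atom 9: C, bond orders sum to 4 (valence 4) → 0 H
  atom 10: C, bond orders sum to 3 (valence 4) → 1 H
  atom 11: C, bond orders sum to 2 (valence 4) → 2 H
  atom 12: C, bond orders sum to 2 (valence 4) → 2 H
  atom 13: C, bond orders sum to 1 (valence 4) → 3 H
Totals → C:11, H:14, O:2.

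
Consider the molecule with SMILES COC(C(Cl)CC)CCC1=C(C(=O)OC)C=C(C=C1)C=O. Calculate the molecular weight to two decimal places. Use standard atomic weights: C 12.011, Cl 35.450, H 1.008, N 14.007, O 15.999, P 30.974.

First, the molecular formula is C16H21ClO4 (counting implicit H from valence).
  C: 16 × 12.011 = 192.176
  Cl: 1 × 35.450 = 35.450
  H: 21 × 1.008 = 21.168
  O: 4 × 15.999 = 63.996
Sum: 16×12.011 + 1×35.450 + 21×1.008 + 4×15.999 = 312.790 → 312.79 g/mol.

312.79 g/mol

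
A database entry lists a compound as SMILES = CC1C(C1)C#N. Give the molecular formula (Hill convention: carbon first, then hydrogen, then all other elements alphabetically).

Walk through each heavy atom and fill implicit hydrogens from standard valence (C 4, N 3, O 2, S 2, halogen 1):
  atom 1: C, bond orders sum to 1 (valence 4) → 3 H
  atom 2: C, bond orders sum to 3 (valence 4) → 1 H
  atom 3: C, bond orders sum to 3 (valence 4) → 1 H
  atom 4: C, bond orders sum to 2 (valence 4) → 2 H
  atom 5: C, bond orders sum to 4 (valence 4) → 0 H
  atom 6: N, bond orders sum to 3 (valence 3) → 0 H
Totals → C:5, H:7, N:1.
In Hill order: C5H7N.

C5H7N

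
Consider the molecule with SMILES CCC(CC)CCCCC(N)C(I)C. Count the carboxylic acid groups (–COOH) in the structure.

Scan the SMILES for the carboxylic acid motif — none present.
Groups that are present: 1 primary amine.

0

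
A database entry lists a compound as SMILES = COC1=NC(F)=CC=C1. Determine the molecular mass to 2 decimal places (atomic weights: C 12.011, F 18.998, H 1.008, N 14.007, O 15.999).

First, the molecular formula is C6H6FNO (counting implicit H from valence).
  C: 6 × 12.011 = 72.066
  F: 1 × 18.998 = 18.998
  H: 6 × 1.008 = 6.048
  N: 1 × 14.007 = 14.007
  O: 1 × 15.999 = 15.999
Sum: 6×12.011 + 1×18.998 + 6×1.008 + 1×14.007 + 1×15.999 = 127.118 → 127.12 g/mol.

127.12 g/mol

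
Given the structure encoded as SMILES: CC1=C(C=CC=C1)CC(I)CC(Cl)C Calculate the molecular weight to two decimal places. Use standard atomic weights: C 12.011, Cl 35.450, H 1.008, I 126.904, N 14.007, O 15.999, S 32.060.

First, the molecular formula is C12H16ClI (counting implicit H from valence).
  C: 12 × 12.011 = 144.132
  Cl: 1 × 35.450 = 35.450
  H: 16 × 1.008 = 16.128
  I: 1 × 126.904 = 126.904
Sum: 12×12.011 + 1×35.450 + 16×1.008 + 1×126.904 = 322.614 → 322.61 g/mol.

322.61 g/mol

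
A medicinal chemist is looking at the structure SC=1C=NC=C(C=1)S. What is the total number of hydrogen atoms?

Walk through each heavy atom and fill implicit hydrogens from standard valence (C 4, N 3, O 2, S 2, halogen 1):
  atom 1: S, bond orders sum to 1 (valence 2) → 1 H
  atom 2: C, bond orders sum to 4 (valence 4) → 0 H
  atom 3: C, bond orders sum to 3 (valence 4) → 1 H
  atom 4: N, bond orders sum to 3 (valence 3) → 0 H
  atom 5: C, bond orders sum to 3 (valence 4) → 1 H
  atom 6: C, bond orders sum to 4 (valence 4) → 0 H
  atom 7: C, bond orders sum to 3 (valence 4) → 1 H
  atom 8: S, bond orders sum to 1 (valence 2) → 1 H
Total hydrogens: 5.

5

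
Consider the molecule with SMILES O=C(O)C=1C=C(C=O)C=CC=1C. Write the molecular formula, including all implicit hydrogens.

Walk through each heavy atom and fill implicit hydrogens from standard valence (C 4, N 3, O 2, S 2, halogen 1):
  atom 1: O, bond orders sum to 2 (valence 2) → 0 H
  atom 2: C, bond orders sum to 4 (valence 4) → 0 H
  atom 3: O, bond orders sum to 1 (valence 2) → 1 H
  atom 4: C, bond orders sum to 4 (valence 4) → 0 H
  atom 5: C, bond orders sum to 3 (valence 4) → 1 H
  atom 6: C, bond orders sum to 4 (valence 4) → 0 H
  atom 7: C, bond orders sum to 3 (valence 4) → 1 H
  atom 8: O, bond orders sum to 2 (valence 2) → 0 H
  atom 9: C, bond orders sum to 3 (valence 4) → 1 H
  atom 10: C, bond orders sum to 3 (valence 4) → 1 H
  atom 11: C, bond orders sum to 4 (valence 4) → 0 H
  atom 12: C, bond orders sum to 1 (valence 4) → 3 H
Totals → C:9, H:8, O:3.
In Hill order: C9H8O3.

C9H8O3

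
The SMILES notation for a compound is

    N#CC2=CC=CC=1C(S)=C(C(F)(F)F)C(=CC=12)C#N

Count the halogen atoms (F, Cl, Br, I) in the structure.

Halogen atoms appear at heavy-atom positions 12, 13, 14 (3×F).
Other groups present: 2 nitrile, 1 thiol.
Halogen count: 3.

3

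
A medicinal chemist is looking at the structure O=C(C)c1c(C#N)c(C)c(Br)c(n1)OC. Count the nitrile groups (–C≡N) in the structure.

The nitrile motif appears at heavy-atom position 6 in the SMILES.
Other groups present: 1 ether, 1 ketone.
Nitrile count: 1.

1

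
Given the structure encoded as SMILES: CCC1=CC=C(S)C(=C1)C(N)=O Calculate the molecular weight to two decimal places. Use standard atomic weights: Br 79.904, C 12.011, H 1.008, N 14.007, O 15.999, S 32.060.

181.25 g/mol

First, the molecular formula is C9H11NOS (counting implicit H from valence).
  C: 9 × 12.011 = 108.099
  H: 11 × 1.008 = 11.088
  N: 1 × 14.007 = 14.007
  O: 1 × 15.999 = 15.999
  S: 1 × 32.060 = 32.060
Sum: 9×12.011 + 11×1.008 + 1×14.007 + 1×15.999 + 1×32.060 = 181.253 → 181.25 g/mol.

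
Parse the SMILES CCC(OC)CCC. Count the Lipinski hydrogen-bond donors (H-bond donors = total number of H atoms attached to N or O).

0

Donors: find every N or O and count the H atoms it carries.
  atom 4 (O): bond orders sum to 2 → 0 H
Lipinski HBD = 0.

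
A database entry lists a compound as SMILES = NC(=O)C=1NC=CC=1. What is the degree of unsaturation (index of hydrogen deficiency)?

Molecular formula: C5H6N2O.
DoU = (2C + 2 + N − H − X) / 2, where X is the halogen count and O/S are ignored.
    = (2·5 + 2 + 2 − 6 − 0) / 2 = 8 / 2 = 4.

4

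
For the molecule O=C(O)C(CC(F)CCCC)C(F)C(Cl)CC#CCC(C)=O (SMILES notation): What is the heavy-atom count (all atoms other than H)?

Every atom symbol written in the SMILES (organic subset) is one heavy atom; implicit H are not written.
Heavy atoms by element → C:16, Cl:1, F:2, O:3.
Total: 22.

22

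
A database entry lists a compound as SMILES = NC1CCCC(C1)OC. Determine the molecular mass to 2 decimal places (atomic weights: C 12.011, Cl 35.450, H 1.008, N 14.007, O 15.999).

129.20 g/mol

First, the molecular formula is C7H15NO (counting implicit H from valence).
  C: 7 × 12.011 = 84.077
  H: 15 × 1.008 = 15.120
  N: 1 × 14.007 = 14.007
  O: 1 × 15.999 = 15.999
Sum: 7×12.011 + 15×1.008 + 1×14.007 + 1×15.999 = 129.203 → 129.20 g/mol.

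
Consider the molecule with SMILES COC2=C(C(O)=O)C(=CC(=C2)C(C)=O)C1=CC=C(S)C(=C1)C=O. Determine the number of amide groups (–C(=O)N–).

0

Scan the SMILES for the amide motif — none present.
Groups that are present: 1 aldehyde, 1 carboxylic acid, 1 ether, 1 ketone, 1 thiol.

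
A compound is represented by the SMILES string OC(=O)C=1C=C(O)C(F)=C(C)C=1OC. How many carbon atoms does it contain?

9

Count every carbon token in the SMILES (each C, including those in ring-closure positions and inside branches).
Carbon count: 9.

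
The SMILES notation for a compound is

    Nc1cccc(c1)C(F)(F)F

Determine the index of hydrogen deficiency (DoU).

4

Molecular formula: C7H6F3N.
DoU = (2C + 2 + N − H − X) / 2, where X is the halogen count and O/S are ignored.
    = (2·7 + 2 + 1 − 6 − 3) / 2 = 8 / 2 = 4.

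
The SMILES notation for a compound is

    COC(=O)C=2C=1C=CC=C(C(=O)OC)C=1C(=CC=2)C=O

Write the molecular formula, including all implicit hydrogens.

C15H12O5

Walk through each heavy atom and fill implicit hydrogens from standard valence (C 4, N 3, O 2, S 2, halogen 1):
  atom 1: C, bond orders sum to 1 (valence 4) → 3 H
  atom 2: O, bond orders sum to 2 (valence 2) → 0 H
  atom 3: C, bond orders sum to 4 (valence 4) → 0 H
  atom 4: O, bond orders sum to 2 (valence 2) → 0 H
  atom 5: C, bond orders sum to 4 (valence 4) → 0 H
  atom 6: C, bond orders sum to 4 (valence 4) → 0 H
  atom 7: C, bond orders sum to 3 (valence 4) → 1 H
  atom 8: C, bond orders sum to 3 (valence 4) → 1 H
  atom 9: C, bond orders sum to 3 (valence 4) → 1 H
  atom 10: C, bond orders sum to 4 (valence 4) → 0 H
  atom 11: C, bond orders sum to 4 (valence 4) → 0 H
  atom 12: O, bond orders sum to 2 (valence 2) → 0 H
  atom 13: O, bond orders sum to 2 (valence 2) → 0 H
  atom 14: C, bond orders sum to 1 (valence 4) → 3 H
  atom 15: C, bond orders sum to 4 (valence 4) → 0 H
  atom 16: C, bond orders sum to 4 (valence 4) → 0 H
  atom 17: C, bond orders sum to 3 (valence 4) → 1 H
  atom 18: C, bond orders sum to 3 (valence 4) → 1 H
  atom 19: C, bond orders sum to 3 (valence 4) → 1 H
  atom 20: O, bond orders sum to 2 (valence 2) → 0 H
Totals → C:15, H:12, O:5.
In Hill order: C15H12O5.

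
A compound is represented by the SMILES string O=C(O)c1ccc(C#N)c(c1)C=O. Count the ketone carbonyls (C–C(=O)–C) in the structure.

Scan the SMILES for the ketone motif — none present.
Groups that are present: 1 aldehyde, 1 carboxylic acid, 1 nitrile.

0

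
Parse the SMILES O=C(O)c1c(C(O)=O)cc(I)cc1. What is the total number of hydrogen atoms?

5

Walk through each heavy atom and fill implicit hydrogens from standard valence (C 4, N 3, O 2, S 2, halogen 1); for lowercase aromatic atoms, an aromatic c carries 1 H when it has two neighbours and 0 H with three, and aromatic n carries 0 H:
  atom 1: O, bond orders sum to 2 (valence 2) → 0 H
  atom 2: C, bond orders sum to 4 (valence 4) → 0 H
  atom 3: O, bond orders sum to 1 (valence 2) → 1 H
  atom 4: aromatic c, 3 neighbours → 0 H
  atom 5: aromatic c, 3 neighbours → 0 H
  atom 6: C, bond orders sum to 4 (valence 4) → 0 H
  atom 7: O, bond orders sum to 1 (valence 2) → 1 H
  atom 8: O, bond orders sum to 2 (valence 2) → 0 H
  atom 9: aromatic c, 2 neighbours → 1 H
  atom 10: aromatic c, 3 neighbours → 0 H
  atom 11: I (halogen, monovalent) → 0 H
  atom 12: aromatic c, 2 neighbours → 1 H
  atom 13: aromatic c, 2 neighbours → 1 H
Total hydrogens: 5.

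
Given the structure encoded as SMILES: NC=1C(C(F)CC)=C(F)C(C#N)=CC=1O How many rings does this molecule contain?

In SMILES, each pair of matching ring-closure digits denotes one ring-closing bond; the number of such bonds equals the number of independent rings.
Ring-closure bonds here: 1.

1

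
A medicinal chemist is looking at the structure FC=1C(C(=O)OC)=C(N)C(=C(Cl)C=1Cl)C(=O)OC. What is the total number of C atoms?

10

Count every carbon token in the SMILES (each C, including those in ring-closure positions and inside branches).
Carbon count: 10.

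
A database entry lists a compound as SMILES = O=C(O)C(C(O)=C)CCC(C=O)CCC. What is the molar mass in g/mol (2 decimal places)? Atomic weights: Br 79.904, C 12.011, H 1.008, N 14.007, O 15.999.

214.26 g/mol

First, the molecular formula is C11H18O4 (counting implicit H from valence).
  C: 11 × 12.011 = 132.121
  H: 18 × 1.008 = 18.144
  O: 4 × 15.999 = 63.996
Sum: 11×12.011 + 18×1.008 + 4×15.999 = 214.261 → 214.26 g/mol.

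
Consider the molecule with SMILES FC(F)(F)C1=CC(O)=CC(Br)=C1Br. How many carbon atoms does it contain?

Count every carbon token in the SMILES (each C, including those in ring-closure positions and inside branches).
Carbon count: 7.

7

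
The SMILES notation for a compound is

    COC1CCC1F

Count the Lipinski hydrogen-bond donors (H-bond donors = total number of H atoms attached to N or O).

0

Donors: find every N or O and count the H atoms it carries.
  atom 2 (O): bond orders sum to 2 → 0 H
Lipinski HBD = 0.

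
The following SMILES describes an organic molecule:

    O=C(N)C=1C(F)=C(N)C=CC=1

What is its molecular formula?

C7H7FN2O

Walk through each heavy atom and fill implicit hydrogens from standard valence (C 4, N 3, O 2, S 2, halogen 1):
  atom 1: O, bond orders sum to 2 (valence 2) → 0 H
  atom 2: C, bond orders sum to 4 (valence 4) → 0 H
  atom 3: N, bond orders sum to 1 (valence 3) → 2 H
  atom 4: C, bond orders sum to 4 (valence 4) → 0 H
  atom 5: C, bond orders sum to 4 (valence 4) → 0 H
  atom 6: F (halogen, monovalent) → 0 H
  atom 7: C, bond orders sum to 4 (valence 4) → 0 H
  atom 8: N, bond orders sum to 1 (valence 3) → 2 H
  atom 9: C, bond orders sum to 3 (valence 4) → 1 H
  atom 10: C, bond orders sum to 3 (valence 4) → 1 H
  atom 11: C, bond orders sum to 3 (valence 4) → 1 H
Totals → C:7, H:7, F:1, N:2, O:1.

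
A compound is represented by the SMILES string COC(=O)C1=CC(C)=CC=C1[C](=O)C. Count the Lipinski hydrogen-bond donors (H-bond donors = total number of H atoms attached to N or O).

0

Donors: find every N or O and count the H atoms it carries.
  atom 2 (O): bond orders sum to 2 → 0 H
  atom 4 (O): bond orders sum to 2 → 0 H
  atom 13 (O): bond orders sum to 2 → 0 H
Lipinski HBD = 0.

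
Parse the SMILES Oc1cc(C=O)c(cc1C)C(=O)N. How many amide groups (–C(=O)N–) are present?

1

The amide motif appears at heavy-atom position 11 in the SMILES.
Other groups present: 1 aldehyde, 1 hydroxyl.
Amide count: 1.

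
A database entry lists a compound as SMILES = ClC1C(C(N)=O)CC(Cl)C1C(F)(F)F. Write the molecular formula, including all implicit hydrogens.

Walk through each heavy atom and fill implicit hydrogens from standard valence (C 4, N 3, O 2, S 2, halogen 1):
  atom 1: Cl (halogen, monovalent) → 0 H
  atom 2: C, bond orders sum to 3 (valence 4) → 1 H
  atom 3: C, bond orders sum to 3 (valence 4) → 1 H
  atom 4: C, bond orders sum to 4 (valence 4) → 0 H
  atom 5: N, bond orders sum to 1 (valence 3) → 2 H
  atom 6: O, bond orders sum to 2 (valence 2) → 0 H
  atom 7: C, bond orders sum to 2 (valence 4) → 2 H
  atom 8: C, bond orders sum to 3 (valence 4) → 1 H
  atom 9: Cl (halogen, monovalent) → 0 H
  atom 10: C, bond orders sum to 3 (valence 4) → 1 H
  atom 11: C, bond orders sum to 4 (valence 4) → 0 H
  atom 12: F (halogen, monovalent) → 0 H
  atom 13: F (halogen, monovalent) → 0 H
  atom 14: F (halogen, monovalent) → 0 H
Totals → C:7, H:8, Cl:2, F:3, N:1, O:1.

C7H8Cl2F3NO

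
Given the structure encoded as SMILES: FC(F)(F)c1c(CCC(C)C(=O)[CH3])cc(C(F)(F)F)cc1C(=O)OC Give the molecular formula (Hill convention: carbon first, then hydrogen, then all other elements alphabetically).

C16H16F6O3

Walk through each heavy atom and fill implicit hydrogens from standard valence (C 4, N 3, O 2, S 2, halogen 1); for lowercase aromatic atoms, an aromatic c carries 1 H when it has two neighbours and 0 H with three, and aromatic n carries 0 H:
  atom 1: F (halogen, monovalent) → 0 H
  atom 2: C, bond orders sum to 4 (valence 4) → 0 H
  atom 3: F (halogen, monovalent) → 0 H
  atom 4: F (halogen, monovalent) → 0 H
  atom 5: aromatic c, 3 neighbours → 0 H
  atom 6: aromatic c, 3 neighbours → 0 H
  atom 7: C, bond orders sum to 2 (valence 4) → 2 H
  atom 8: C, bond orders sum to 2 (valence 4) → 2 H
  atom 9: C, bond orders sum to 3 (valence 4) → 1 H
  atom 10: C, bond orders sum to 1 (valence 4) → 3 H
  atom 11: C, bond orders sum to 4 (valence 4) → 0 H
  atom 12: O, bond orders sum to 2 (valence 2) → 0 H
  atom 13: C with explicit H count 3
  atom 14: aromatic c, 2 neighbours → 1 H
  atom 15: aromatic c, 3 neighbours → 0 H
  atom 16: C, bond orders sum to 4 (valence 4) → 0 H
  atom 17: F (halogen, monovalent) → 0 H
  atom 18: F (halogen, monovalent) → 0 H
  atom 19: F (halogen, monovalent) → 0 H
  atom 20: aromatic c, 2 neighbours → 1 H
  atom 21: aromatic c, 3 neighbours → 0 H
  atom 22: C, bond orders sum to 4 (valence 4) → 0 H
  atom 23: O, bond orders sum to 2 (valence 2) → 0 H
  atom 24: O, bond orders sum to 2 (valence 2) → 0 H
  atom 25: C, bond orders sum to 1 (valence 4) → 3 H
Totals → C:16, H:16, F:6, O:3.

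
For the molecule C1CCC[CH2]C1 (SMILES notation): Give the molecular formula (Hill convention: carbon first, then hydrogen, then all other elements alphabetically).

Walk through each heavy atom and fill implicit hydrogens from standard valence (C 4, N 3, O 2, S 2, halogen 1):
  atom 1: C, bond orders sum to 2 (valence 4) → 2 H
  atom 2: C, bond orders sum to 2 (valence 4) → 2 H
  atom 3: C, bond orders sum to 2 (valence 4) → 2 H
  atom 4: C, bond orders sum to 2 (valence 4) → 2 H
  atom 5: C with explicit H count 2
  atom 6: C, bond orders sum to 2 (valence 4) → 2 H
Totals → C:6, H:12.
In Hill order: C6H12.

C6H12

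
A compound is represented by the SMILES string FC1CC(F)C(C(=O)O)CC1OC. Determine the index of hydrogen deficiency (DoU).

2

Degree of unsaturation = (number of rings) + (number of π bonds).
Ring closures in the SMILES: 1.
π bonds: 1 double bond (each 1 DoU) → 1 DoU from unsaturation.
Total DoU = 1 + 1 = 2.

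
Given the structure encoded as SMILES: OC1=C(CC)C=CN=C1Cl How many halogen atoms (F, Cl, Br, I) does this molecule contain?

Halogen atoms appear at heavy-atom position 10 (1×Cl).
Other groups present: 1 hydroxyl.
Halogen count: 1.

1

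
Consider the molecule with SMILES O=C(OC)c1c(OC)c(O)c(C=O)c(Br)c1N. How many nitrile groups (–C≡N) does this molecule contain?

0

Scan the SMILES for the nitrile motif — none present.
Groups that are present: 1 aldehyde, 1 ester, 1 ether, 1 hydroxyl, 1 primary amine.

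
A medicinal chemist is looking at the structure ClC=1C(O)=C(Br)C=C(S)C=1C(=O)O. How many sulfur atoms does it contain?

1

Scan the SMILES for S atoms (remember two-letter symbols like Cl and Br are single atoms).
Sulfur count: 1.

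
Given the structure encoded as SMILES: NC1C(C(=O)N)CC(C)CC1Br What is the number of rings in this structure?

1

In SMILES, each pair of matching ring-closure digits denotes one ring-closing bond; the number of such bonds equals the number of independent rings.
Ring-closure bonds here: 1.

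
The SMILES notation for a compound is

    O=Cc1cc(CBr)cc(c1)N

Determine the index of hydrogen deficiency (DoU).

5

Molecular formula: C8H8BrNO.
DoU = (2C + 2 + N − H − X) / 2, where X is the halogen count and O/S are ignored.
    = (2·8 + 2 + 1 − 8 − 1) / 2 = 10 / 2 = 5.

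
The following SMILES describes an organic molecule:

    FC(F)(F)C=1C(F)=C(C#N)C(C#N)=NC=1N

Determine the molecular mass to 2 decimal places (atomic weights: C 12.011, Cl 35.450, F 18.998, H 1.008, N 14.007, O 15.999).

230.12 g/mol

First, the molecular formula is C8H2F4N4 (counting implicit H from valence).
  C: 8 × 12.011 = 96.088
  F: 4 × 18.998 = 75.992
  H: 2 × 1.008 = 2.016
  N: 4 × 14.007 = 56.028
Sum: 8×12.011 + 4×18.998 + 2×1.008 + 4×14.007 = 230.124 → 230.12 g/mol.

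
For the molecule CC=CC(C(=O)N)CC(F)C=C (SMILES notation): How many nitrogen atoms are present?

Scan the SMILES for N atoms (remember two-letter symbols like Cl and Br are single atoms).
Nitrogen count: 1.

1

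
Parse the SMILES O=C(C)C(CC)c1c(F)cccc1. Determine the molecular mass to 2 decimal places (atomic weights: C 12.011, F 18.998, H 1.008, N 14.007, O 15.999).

180.22 g/mol

First, the molecular formula is C11H13FO (counting implicit H from valence).
  C: 11 × 12.011 = 132.121
  F: 1 × 18.998 = 18.998
  H: 13 × 1.008 = 13.104
  O: 1 × 15.999 = 15.999
Sum: 11×12.011 + 1×18.998 + 13×1.008 + 1×15.999 = 180.222 → 180.22 g/mol.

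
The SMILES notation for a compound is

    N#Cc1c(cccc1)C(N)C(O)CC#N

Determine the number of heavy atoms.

15

Every atom symbol written in the SMILES (organic subset) is one heavy atom; implicit H are not written.
Heavy atoms by element → C:11, N:3, O:1.
Total: 15.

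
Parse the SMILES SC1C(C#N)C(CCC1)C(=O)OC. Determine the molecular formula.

C9H13NO2S

Walk through each heavy atom and fill implicit hydrogens from standard valence (C 4, N 3, O 2, S 2, halogen 1):
  atom 1: S, bond orders sum to 1 (valence 2) → 1 H
  atom 2: C, bond orders sum to 3 (valence 4) → 1 H
  atom 3: C, bond orders sum to 3 (valence 4) → 1 H
  atom 4: C, bond orders sum to 4 (valence 4) → 0 H
  atom 5: N, bond orders sum to 3 (valence 3) → 0 H
  atom 6: C, bond orders sum to 3 (valence 4) → 1 H
  atom 7: C, bond orders sum to 2 (valence 4) → 2 H
  atom 8: C, bond orders sum to 2 (valence 4) → 2 H
  atom 9: C, bond orders sum to 2 (valence 4) → 2 H
  atom 10: C, bond orders sum to 4 (valence 4) → 0 H
  atom 11: O, bond orders sum to 2 (valence 2) → 0 H
  atom 12: O, bond orders sum to 2 (valence 2) → 0 H
  atom 13: C, bond orders sum to 1 (valence 4) → 3 H
Totals → C:9, H:13, N:1, O:2, S:1.
In Hill order: C9H13NO2S.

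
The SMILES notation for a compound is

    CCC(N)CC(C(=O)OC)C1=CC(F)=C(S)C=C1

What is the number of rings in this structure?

1

In SMILES, each pair of matching ring-closure digits denotes one ring-closing bond; the number of such bonds equals the number of independent rings.
Ring-closure bonds here: 1.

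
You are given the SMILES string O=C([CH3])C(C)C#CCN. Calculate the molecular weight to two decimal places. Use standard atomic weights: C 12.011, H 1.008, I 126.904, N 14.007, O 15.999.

125.17 g/mol

First, the molecular formula is C7H11NO (counting implicit H from valence).
  C: 7 × 12.011 = 84.077
  H: 11 × 1.008 = 11.088
  N: 1 × 14.007 = 14.007
  O: 1 × 15.999 = 15.999
Sum: 7×12.011 + 11×1.008 + 1×14.007 + 1×15.999 = 125.171 → 125.17 g/mol.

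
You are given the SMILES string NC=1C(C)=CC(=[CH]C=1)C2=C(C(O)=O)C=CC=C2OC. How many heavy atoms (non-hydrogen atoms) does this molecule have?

Every atom symbol written in the SMILES (organic subset) is one heavy atom; implicit H are not written.
Heavy atoms by element → C:15, N:1, O:3.
Total: 19.

19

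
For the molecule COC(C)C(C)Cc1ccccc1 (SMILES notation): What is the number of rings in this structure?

1

In SMILES, each pair of matching ring-closure digits denotes one ring-closing bond; the number of such bonds equals the number of independent rings.
Ring-closure bonds here: 1.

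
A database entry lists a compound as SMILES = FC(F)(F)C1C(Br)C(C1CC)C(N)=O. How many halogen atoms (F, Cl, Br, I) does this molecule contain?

4

Halogen atoms appear at heavy-atom positions 1, 3, 4, 7 (1×Br, 3×F).
Other groups present: 1 amide.
Halogen count: 4.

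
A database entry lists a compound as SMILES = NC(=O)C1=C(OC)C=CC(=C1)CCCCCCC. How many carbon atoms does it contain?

Count every carbon token in the SMILES (each C, including those in ring-closure positions and inside branches).
Carbon count: 15.

15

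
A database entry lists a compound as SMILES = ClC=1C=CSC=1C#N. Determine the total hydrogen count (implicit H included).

2

Walk through each heavy atom and fill implicit hydrogens from standard valence (C 4, N 3, O 2, S 2, halogen 1):
  atom 1: Cl (halogen, monovalent) → 0 H
  atom 2: C, bond orders sum to 4 (valence 4) → 0 H
  atom 3: C, bond orders sum to 3 (valence 4) → 1 H
  atom 4: C, bond orders sum to 3 (valence 4) → 1 H
  atom 5: S, bond orders sum to 2 (valence 2) → 0 H
  atom 6: C, bond orders sum to 4 (valence 4) → 0 H
  atom 7: C, bond orders sum to 4 (valence 4) → 0 H
  atom 8: N, bond orders sum to 3 (valence 3) → 0 H
Total hydrogens: 2.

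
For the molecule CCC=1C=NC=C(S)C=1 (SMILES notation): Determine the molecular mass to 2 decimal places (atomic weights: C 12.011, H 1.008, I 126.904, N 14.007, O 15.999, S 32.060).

First, the molecular formula is C7H9NS (counting implicit H from valence).
  C: 7 × 12.011 = 84.077
  H: 9 × 1.008 = 9.072
  N: 1 × 14.007 = 14.007
  S: 1 × 32.060 = 32.060
Sum: 7×12.011 + 9×1.008 + 1×14.007 + 1×32.060 = 139.216 → 139.22 g/mol.

139.22 g/mol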